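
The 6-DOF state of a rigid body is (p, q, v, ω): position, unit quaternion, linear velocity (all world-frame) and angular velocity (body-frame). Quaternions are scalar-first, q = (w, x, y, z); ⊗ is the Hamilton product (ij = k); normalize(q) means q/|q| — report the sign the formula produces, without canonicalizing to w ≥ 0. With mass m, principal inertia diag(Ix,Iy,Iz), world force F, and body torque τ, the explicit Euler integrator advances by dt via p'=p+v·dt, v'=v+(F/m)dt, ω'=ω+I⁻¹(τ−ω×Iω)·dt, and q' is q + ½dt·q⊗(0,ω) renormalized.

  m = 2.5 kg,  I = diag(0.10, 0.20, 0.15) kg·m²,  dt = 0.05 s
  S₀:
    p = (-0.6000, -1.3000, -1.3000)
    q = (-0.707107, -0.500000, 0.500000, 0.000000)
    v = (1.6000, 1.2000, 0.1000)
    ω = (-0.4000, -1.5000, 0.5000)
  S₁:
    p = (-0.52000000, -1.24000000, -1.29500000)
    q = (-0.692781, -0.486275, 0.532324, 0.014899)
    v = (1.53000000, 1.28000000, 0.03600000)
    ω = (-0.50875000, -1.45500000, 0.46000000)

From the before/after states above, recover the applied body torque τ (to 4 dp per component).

τ = (-0.1800, 0.1900, -0.0600)

Δω = ω₁−ω₀ = (-0.10875000, 0.04500000, -0.04000000)
applied torque τ = (-0.1800, 0.1900, -0.0600)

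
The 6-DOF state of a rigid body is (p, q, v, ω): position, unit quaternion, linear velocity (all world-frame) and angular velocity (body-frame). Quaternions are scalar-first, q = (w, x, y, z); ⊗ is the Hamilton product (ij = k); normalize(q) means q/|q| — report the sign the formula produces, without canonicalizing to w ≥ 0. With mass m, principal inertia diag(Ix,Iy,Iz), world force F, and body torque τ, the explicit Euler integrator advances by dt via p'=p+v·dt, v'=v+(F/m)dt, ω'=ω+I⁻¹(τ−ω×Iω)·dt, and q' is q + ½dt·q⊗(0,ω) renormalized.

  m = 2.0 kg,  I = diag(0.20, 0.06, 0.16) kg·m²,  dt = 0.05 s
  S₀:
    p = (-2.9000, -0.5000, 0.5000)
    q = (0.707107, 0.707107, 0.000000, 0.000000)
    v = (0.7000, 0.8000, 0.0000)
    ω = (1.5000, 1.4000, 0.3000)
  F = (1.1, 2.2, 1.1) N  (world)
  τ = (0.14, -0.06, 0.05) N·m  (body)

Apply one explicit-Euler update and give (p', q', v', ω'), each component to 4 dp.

p' = (-2.8650, -0.4600, 0.5000)
q' = (0.6797, 0.7326, 0.0194, 0.0300)
v' = (0.7275, 0.8550, 0.0275)
ω' = (1.5245, 1.3350, 0.4075)

a = F/m = (0.5500, 1.1000, 0.5500)
p' = p + v·dt = (-2.8650, -0.4600, 0.5000)
new velocity v' = (0.7275, 0.8550, 0.0275)
gyro term ω×Iω = (0.0420, 0.0180, -0.2940)
angular accel α = (0.4900, -1.3000, 2.1500)
ω' = ω + α·dt = (1.5245, 1.3350, 0.4075)
Hamilton product q⊗(0,ω) = (-1.0606605, 1.0606605, 0.7778177, 1.2020819)
updated quaternion q' = (0.6797, 0.7326, 0.0194, 0.0300)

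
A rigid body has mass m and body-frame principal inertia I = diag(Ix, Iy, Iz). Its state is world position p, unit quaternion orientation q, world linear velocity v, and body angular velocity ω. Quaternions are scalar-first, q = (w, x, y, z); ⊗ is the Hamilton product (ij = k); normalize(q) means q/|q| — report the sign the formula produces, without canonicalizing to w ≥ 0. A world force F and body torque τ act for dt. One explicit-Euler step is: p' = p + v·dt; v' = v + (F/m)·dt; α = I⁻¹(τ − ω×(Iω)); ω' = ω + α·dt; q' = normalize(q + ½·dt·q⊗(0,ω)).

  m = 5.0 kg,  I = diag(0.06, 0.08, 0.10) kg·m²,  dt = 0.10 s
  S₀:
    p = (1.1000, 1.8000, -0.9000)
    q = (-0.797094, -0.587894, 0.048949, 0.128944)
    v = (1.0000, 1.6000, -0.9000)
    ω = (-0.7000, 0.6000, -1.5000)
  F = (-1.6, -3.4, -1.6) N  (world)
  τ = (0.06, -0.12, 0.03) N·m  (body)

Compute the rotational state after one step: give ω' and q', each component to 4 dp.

gyro term ω×Iω = (-0.0180, -0.0420, -0.0084)
angular accel α = (1.3000, -0.9750, 0.3840)
ω + α·dt = (-0.5700, 0.5025, -1.4616)
Hamilton product q⊗(0,ω) = (-0.2474792, 0.4071759, -1.4503582, 0.8771689)
q' = normalize(q + ½dt·q⊗(0,ω)) = (-0.8063, -0.5653, -0.0235, 0.1721)

ω' = (-0.5700, 0.5025, -1.4616)
q' = (-0.8063, -0.5653, -0.0235, 0.1721)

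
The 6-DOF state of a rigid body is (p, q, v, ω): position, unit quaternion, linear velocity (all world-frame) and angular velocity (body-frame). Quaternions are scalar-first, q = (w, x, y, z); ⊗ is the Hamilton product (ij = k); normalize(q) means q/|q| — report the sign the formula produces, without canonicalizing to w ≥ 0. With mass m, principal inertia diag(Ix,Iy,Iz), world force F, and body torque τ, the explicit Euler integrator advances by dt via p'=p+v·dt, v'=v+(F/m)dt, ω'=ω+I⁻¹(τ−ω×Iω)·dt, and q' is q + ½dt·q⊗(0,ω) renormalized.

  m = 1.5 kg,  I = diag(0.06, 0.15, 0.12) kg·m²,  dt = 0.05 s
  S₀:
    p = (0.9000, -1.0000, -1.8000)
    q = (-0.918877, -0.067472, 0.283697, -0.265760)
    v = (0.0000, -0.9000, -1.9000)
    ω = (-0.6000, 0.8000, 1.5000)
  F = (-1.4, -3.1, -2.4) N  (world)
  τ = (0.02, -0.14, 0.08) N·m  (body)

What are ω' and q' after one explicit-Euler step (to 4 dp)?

gyro term ω×Iω = (-0.0360, 0.0540, -0.0432)
α = I⁻¹(τ − ω×Iω) = (0.9333, -1.2933, 1.0267)
new body rate ω' = (-0.5533, 0.7353, 1.5513)
q⊗(0,ω) = (0.1311992, 1.1894797, -0.4744376, -1.2620749)
q' = normalize(q + ½dt·q⊗(0,ω)) = (-0.9147, -0.0377, 0.2716, -0.2970)

ω' = (-0.5533, 0.7353, 1.5513)
q' = (-0.9147, -0.0377, 0.2716, -0.2970)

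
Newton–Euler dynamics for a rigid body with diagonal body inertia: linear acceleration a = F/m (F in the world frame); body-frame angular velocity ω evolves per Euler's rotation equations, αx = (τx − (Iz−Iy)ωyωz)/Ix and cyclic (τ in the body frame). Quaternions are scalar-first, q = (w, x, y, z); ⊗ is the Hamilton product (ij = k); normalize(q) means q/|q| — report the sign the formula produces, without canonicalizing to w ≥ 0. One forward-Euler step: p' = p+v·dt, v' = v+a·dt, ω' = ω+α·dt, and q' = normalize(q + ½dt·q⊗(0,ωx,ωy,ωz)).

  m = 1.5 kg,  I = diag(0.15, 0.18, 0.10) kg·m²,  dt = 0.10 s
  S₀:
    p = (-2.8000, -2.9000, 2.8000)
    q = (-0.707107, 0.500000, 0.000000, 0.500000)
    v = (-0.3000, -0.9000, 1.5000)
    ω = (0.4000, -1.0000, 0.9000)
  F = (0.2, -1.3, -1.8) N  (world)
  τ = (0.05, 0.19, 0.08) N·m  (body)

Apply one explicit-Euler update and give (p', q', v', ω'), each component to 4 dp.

p' = (-2.8300, -2.9900, 2.9500)
q' = (-0.7378, 0.5096, 0.0228, 0.4421)
v' = (-0.2867, -0.9867, 1.3800)
ω' = (0.3853, -0.9044, 0.9920)

a = F/m = (0.1333, -0.8667, -1.2000)
new position p' = (-2.8300, -2.9900, 2.9500)
v' = v + a·dt = (-0.2867, -0.9867, 1.3800)
α = I⁻¹(τ − ω×Iω) = (-0.1467, 0.9556, 0.9200)
ω' = ω + α·dt = (0.3853, -0.9044, 0.9920)
2q̇ = q⊗(0,ω) = (-0.6500000, 0.2171572, 0.4571070, -1.1363963)
q' = normalize(q + ½dt·q⊗(0,ω)) = (-0.7378, 0.5096, 0.0228, 0.4421)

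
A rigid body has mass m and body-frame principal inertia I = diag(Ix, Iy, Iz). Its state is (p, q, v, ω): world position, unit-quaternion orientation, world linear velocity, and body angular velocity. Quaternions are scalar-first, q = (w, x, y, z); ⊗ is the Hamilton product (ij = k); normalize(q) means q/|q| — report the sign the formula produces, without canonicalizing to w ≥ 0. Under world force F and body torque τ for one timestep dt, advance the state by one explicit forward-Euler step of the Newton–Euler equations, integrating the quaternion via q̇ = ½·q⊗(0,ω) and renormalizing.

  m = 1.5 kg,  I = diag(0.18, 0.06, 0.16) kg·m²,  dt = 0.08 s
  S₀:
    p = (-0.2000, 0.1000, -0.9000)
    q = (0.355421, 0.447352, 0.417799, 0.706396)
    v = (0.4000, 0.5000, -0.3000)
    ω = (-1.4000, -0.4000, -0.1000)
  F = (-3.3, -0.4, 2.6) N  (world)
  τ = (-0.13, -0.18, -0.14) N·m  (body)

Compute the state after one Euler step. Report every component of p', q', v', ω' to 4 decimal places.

p' = (-0.1680, 0.1400, -0.9240)
q' = (0.3893, 0.4363, 0.3737, 0.7200)
v' = (0.2240, 0.4787, -0.1613)
ω' = (-1.4596, -0.6437, -0.1364)

new position p' = (-0.1680, 0.1400, -0.9240)
v' = v + a·dt = (0.2240, 0.4787, -0.1613)
α = I⁻¹(τ − ω×Iω) = (-0.7444, -3.0467, -0.4550)
ω + α·dt = (-1.4596, -0.6437, -0.1364)
Hamilton product q⊗(0,ω) = (0.8640520, -0.2568109, -1.0863876, 0.3704357)
updated quaternion q' = (0.3893, 0.4363, 0.3737, 0.7200)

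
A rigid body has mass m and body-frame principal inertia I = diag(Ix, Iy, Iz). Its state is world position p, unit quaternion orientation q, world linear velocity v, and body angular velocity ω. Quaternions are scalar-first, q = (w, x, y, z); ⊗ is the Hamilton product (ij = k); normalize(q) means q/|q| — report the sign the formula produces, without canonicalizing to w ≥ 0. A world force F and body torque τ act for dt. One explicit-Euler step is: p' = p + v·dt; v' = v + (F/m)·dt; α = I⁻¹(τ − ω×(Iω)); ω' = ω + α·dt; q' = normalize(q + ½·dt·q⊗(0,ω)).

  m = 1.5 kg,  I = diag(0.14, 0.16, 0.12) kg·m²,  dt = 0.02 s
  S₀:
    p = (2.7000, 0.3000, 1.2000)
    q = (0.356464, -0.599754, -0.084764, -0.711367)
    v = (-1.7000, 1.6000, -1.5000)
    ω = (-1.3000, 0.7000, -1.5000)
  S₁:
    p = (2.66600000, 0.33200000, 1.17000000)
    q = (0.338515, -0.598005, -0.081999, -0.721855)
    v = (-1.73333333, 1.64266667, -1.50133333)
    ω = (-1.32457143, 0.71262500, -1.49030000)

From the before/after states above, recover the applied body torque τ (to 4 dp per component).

τ = (-0.1300, 0.1400, 0.0400)

Δω = ω₁−ω₀ = (-0.02457143, 0.01262500, 0.00970000)
τ = I·(Δω/dt) + ω₀×(Iω₀) = (-0.1300, 0.1400, 0.0400)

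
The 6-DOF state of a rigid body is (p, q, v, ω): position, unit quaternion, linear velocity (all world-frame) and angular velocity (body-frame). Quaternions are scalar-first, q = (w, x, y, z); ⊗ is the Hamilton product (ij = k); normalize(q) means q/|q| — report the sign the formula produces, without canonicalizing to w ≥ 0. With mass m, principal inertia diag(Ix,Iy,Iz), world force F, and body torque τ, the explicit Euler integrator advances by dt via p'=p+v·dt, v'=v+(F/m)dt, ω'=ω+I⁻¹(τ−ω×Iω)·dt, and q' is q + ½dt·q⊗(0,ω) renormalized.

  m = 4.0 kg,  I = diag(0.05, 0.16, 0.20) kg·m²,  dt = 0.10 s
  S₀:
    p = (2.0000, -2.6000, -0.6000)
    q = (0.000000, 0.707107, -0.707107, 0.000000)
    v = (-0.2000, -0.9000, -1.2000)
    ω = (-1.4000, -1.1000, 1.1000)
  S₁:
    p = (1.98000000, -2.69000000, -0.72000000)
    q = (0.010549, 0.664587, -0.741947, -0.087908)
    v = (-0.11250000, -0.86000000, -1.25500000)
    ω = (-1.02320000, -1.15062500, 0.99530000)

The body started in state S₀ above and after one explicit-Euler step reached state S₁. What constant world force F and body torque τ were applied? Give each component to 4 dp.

ω₁ − ω₀ = (0.37680000, -0.05062500, -0.10470000)
applied torque τ = (0.1400, 0.1500, -0.0400)
v₁ − v₀ = (0.08750000, 0.04000000, -0.05500000)
F = m·Δv/dt = (3.5000, 1.6000, -2.2000)

F = (3.5000, 1.6000, -2.2000)
τ = (0.1400, 0.1500, -0.0400)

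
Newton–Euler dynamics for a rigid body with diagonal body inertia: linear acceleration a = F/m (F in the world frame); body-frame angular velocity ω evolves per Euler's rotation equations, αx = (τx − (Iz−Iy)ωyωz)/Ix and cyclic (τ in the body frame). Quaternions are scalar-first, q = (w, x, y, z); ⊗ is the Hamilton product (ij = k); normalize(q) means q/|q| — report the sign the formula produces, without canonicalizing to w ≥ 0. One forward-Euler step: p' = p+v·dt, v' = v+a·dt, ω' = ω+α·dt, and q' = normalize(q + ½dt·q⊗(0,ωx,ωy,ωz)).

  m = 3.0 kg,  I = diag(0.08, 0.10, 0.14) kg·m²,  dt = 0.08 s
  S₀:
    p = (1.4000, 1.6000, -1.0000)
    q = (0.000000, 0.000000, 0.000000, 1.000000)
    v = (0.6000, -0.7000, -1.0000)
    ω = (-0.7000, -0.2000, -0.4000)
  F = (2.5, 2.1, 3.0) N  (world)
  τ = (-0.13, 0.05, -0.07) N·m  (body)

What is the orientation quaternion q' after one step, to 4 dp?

Hamilton product q⊗(0,ω) = (0.4000000, 0.2000000, -0.7000000, 0.0000000)
updated quaternion q' = (0.0160, 0.0080, -0.0280, 0.9994)

q' = (0.0160, 0.0080, -0.0280, 0.9994)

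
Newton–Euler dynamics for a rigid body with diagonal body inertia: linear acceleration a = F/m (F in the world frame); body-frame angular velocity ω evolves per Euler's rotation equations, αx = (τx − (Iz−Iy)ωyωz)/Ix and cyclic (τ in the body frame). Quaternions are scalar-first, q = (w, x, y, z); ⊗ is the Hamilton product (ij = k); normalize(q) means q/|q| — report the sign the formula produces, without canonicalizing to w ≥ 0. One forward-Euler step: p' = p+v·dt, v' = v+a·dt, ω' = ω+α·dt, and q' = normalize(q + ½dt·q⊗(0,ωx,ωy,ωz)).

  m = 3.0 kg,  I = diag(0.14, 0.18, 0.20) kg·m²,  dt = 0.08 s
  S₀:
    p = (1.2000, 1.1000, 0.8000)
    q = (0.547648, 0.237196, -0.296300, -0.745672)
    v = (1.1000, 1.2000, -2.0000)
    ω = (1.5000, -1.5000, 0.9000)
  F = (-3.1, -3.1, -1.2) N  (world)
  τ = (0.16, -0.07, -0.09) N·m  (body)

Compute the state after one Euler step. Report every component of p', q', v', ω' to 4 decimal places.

p' = (1.2880, 1.1960, 0.6400)
q' = (0.5402, 0.2137, -0.3808, -0.7194)
v' = (1.0173, 1.1173, -2.0320)
ω' = (1.6069, -1.4951, 0.9000)

p' = p + v·dt = (1.2880, 1.1960, 0.6400)
new velocity v' = (1.0173, 1.1173, -2.0320)
(τ − ω×Iω)/I = (1.3357, 0.0611, 0.0000)
ω + α·dt = (1.6069, -1.4951, 0.9000)
q⊗(0,ω) = (-0.1291392, -0.5637060, -2.1534564, 0.5815392)
q + ½dt·q⊗(0,ω), renormalized = (0.5402, 0.2137, -0.3808, -0.7194)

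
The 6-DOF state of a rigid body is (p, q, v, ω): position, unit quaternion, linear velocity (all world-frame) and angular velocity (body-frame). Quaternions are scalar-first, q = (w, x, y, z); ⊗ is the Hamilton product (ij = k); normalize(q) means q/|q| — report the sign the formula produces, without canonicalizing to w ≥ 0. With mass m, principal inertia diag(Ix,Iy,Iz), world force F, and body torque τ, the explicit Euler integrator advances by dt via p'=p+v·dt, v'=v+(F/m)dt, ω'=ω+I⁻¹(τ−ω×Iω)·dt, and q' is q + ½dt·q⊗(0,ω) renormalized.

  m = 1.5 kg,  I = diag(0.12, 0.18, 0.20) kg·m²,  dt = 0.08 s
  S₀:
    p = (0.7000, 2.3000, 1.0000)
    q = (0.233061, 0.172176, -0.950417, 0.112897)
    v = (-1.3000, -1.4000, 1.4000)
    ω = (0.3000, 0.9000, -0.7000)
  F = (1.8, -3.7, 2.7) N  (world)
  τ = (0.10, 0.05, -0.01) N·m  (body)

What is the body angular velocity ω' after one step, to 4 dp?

ω' = (0.3751, 0.9148, -0.7105)

gyro term ω×Iω = (-0.0126, 0.0168, 0.0162)
angular accel α = (0.9383, 0.1844, -0.1310)
new body rate ω' = (0.3751, 0.9148, -0.7105)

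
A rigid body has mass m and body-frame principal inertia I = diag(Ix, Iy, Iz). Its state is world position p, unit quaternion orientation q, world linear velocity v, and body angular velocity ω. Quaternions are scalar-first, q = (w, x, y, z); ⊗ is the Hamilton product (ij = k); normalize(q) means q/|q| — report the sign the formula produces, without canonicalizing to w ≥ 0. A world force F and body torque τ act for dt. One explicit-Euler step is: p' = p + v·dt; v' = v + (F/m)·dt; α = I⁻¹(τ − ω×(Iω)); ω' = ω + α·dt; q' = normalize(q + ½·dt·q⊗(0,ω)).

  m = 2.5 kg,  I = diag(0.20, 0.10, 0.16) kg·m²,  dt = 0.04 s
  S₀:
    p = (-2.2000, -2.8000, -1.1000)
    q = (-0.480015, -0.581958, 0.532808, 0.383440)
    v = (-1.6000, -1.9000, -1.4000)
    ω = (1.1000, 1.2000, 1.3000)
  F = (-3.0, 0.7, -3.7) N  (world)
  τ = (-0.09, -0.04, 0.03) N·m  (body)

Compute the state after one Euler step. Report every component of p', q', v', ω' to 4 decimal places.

a = (-1.2000, 0.2800, -1.4800)
p' = p + v·dt = (-2.2640, -2.8760, -1.1560)
new velocity v' = (-1.6480, -1.8888, -1.4592)
precession coupling ω×(Iω) = (0.0936, 0.0572, -0.1320)
(τ − ω×Iω)/I = (-0.9180, -0.9720, 1.0125)
ω + α·dt = (1.0633, 1.1611, 1.3405)
Hamilton product q⊗(0,ω) = (-0.4976878, -0.2954941, 0.6023114, -1.9084579)
updated quaternion q' = (-0.4895, -0.5874, 0.5444, 0.3450)

p' = (-2.2640, -2.8760, -1.1560)
q' = (-0.4895, -0.5874, 0.5444, 0.3450)
v' = (-1.6480, -1.8888, -1.4592)
ω' = (1.0633, 1.1611, 1.3405)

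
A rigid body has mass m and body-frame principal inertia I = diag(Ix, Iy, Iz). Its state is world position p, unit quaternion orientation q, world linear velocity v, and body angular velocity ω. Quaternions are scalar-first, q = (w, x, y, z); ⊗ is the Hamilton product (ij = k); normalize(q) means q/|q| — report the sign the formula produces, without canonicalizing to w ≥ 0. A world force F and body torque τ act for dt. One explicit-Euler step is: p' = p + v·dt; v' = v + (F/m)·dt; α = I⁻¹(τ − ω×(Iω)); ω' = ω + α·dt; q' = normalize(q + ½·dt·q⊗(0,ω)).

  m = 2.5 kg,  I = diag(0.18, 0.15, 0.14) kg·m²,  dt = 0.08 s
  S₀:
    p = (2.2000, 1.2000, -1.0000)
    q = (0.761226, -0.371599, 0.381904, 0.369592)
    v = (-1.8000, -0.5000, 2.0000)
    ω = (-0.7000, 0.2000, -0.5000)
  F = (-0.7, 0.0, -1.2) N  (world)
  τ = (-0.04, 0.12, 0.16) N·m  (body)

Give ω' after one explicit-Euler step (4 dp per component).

precession coupling ω×(Iω) = (0.0010, 0.0140, 0.0042)
angular accel α = (-0.2278, 0.7067, 1.1129)
ω + α·dt = (-0.7182, 0.2565, -0.4110)

ω' = (-0.7182, 0.2565, -0.4110)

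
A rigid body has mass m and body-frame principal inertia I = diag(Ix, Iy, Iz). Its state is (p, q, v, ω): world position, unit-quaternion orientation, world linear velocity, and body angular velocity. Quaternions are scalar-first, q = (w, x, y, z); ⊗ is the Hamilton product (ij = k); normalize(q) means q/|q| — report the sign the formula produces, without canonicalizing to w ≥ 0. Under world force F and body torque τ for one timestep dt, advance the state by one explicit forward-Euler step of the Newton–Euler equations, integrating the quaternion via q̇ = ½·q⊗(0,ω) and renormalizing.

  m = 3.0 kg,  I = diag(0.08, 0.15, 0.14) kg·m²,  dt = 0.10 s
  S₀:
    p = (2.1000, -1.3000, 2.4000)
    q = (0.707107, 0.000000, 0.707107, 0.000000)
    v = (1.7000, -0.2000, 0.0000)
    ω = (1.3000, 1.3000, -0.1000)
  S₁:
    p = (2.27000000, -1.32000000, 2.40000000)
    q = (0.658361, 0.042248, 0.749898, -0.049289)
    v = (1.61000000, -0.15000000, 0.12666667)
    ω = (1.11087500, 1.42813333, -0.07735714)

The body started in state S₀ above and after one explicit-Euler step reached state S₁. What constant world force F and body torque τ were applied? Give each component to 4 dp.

F = (-2.7000, 1.5000, 3.8000)
τ = (-0.1500, 0.2000, 0.1500)

rate change Δω = (-0.18912500, 0.12813333, 0.02264286)
gyro term ω₀×Iω₀ = (0.0013, 0.0078, 0.1183)
I·α + gyro = (-0.1500, 0.2000, 0.1500)
Δv = v₁−v₀ = (-0.09000000, 0.05000000, 0.12666667)
m·(v₁−v₀)/dt = (-2.7000, 1.5000, 3.8000)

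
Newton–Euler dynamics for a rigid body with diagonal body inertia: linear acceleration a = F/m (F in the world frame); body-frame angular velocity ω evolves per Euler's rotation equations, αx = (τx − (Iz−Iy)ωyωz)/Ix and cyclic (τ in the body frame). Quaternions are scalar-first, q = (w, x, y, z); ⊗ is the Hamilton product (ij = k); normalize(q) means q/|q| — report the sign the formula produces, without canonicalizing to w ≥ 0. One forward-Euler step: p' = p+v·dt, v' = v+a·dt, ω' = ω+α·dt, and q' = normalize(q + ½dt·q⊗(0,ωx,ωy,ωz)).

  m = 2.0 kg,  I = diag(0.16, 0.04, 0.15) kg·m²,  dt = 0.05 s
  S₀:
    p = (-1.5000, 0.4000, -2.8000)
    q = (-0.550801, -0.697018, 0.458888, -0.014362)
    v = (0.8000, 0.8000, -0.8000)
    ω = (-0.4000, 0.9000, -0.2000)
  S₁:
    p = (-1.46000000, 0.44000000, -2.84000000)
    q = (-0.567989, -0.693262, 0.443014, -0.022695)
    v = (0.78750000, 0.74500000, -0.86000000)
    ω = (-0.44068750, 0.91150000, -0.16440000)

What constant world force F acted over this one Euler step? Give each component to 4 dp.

v₁ − v₀ = (-0.01250000, -0.05500000, -0.06000000)
m·(v₁−v₀)/dt = (-0.5000, -2.2000, -2.4000)

F = (-0.5000, -2.2000, -2.4000)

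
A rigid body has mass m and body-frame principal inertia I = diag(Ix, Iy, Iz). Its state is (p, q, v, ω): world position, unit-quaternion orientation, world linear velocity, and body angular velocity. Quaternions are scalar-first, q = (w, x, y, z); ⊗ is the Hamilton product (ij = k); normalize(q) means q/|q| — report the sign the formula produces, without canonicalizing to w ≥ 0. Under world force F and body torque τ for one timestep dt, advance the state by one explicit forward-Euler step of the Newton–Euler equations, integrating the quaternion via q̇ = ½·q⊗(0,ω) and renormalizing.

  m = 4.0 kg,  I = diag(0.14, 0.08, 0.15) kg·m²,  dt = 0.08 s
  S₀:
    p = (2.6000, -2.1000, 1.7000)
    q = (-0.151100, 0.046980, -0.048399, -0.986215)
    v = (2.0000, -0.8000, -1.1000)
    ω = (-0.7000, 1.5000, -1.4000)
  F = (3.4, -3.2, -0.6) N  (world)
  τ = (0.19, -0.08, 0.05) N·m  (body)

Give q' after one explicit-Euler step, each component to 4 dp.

q⊗(0,ω) = (-1.2752165, 1.6528511, 0.5294725, 0.2481307)
q' = normalize(q + ½dt·q⊗(0,ω)) = (-0.2014, 0.1127, -0.0271, -0.9726)

q' = (-0.2014, 0.1127, -0.0271, -0.9726)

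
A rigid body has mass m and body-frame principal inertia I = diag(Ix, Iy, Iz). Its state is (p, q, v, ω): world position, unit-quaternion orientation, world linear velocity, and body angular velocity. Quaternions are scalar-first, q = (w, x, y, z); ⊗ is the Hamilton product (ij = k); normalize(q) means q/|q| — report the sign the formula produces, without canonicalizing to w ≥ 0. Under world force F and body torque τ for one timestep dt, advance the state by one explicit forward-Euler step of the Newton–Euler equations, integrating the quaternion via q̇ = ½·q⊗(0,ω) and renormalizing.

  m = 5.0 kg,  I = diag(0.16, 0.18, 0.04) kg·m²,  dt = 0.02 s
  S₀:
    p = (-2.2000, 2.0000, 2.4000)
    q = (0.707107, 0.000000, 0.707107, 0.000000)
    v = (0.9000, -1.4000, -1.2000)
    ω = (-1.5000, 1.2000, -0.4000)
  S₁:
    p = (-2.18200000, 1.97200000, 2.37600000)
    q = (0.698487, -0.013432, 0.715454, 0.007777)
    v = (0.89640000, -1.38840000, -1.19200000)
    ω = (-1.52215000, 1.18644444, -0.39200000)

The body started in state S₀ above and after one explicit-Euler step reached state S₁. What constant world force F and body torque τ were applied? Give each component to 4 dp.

ω₁ − ω₀ = (-0.02215000, -0.01355556, 0.00800000)
τ = I·(Δω/dt) + ω₀×(Iω₀) = (-0.1100, -0.0500, -0.0200)
Δv = v₁−v₀ = (-0.00360000, 0.01160000, 0.00800000)
m·(v₁−v₀)/dt = (-0.9000, 2.9000, 2.0000)

F = (-0.9000, 2.9000, 2.0000)
τ = (-0.1100, -0.0500, -0.0200)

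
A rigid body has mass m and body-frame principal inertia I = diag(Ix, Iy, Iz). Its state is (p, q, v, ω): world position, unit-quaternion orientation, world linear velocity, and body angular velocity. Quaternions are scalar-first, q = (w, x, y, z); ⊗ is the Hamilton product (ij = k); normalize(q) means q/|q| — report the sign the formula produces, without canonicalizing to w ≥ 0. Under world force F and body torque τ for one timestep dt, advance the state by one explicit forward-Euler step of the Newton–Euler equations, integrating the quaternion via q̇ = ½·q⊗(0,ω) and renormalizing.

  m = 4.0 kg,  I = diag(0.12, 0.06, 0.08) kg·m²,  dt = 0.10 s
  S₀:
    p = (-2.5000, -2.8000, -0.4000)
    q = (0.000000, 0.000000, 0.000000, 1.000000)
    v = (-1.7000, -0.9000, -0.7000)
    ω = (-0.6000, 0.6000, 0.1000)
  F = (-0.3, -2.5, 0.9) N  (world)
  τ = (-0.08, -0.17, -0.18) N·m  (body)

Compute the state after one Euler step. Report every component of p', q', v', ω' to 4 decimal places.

new position p' = (-2.6700, -2.8900, -0.4700)
v + (F/m)dt = (-1.7075, -0.9625, -0.6775)
gyro term ω×Iω = (0.0012, -0.0024, 0.0216)
angular accel α = (-0.6767, -2.7933, -2.5200)
ω' = ω + α·dt = (-0.6677, 0.3207, -0.1520)
2q̇ = q⊗(0,ω) = (-0.1000000, -0.6000000, -0.6000000, 0.0000000)
updated quaternion q' = (-0.0050, -0.0300, -0.0300, 0.9991)

p' = (-2.6700, -2.8900, -0.4700)
q' = (-0.0050, -0.0300, -0.0300, 0.9991)
v' = (-1.7075, -0.9625, -0.6775)
ω' = (-0.6677, 0.3207, -0.1520)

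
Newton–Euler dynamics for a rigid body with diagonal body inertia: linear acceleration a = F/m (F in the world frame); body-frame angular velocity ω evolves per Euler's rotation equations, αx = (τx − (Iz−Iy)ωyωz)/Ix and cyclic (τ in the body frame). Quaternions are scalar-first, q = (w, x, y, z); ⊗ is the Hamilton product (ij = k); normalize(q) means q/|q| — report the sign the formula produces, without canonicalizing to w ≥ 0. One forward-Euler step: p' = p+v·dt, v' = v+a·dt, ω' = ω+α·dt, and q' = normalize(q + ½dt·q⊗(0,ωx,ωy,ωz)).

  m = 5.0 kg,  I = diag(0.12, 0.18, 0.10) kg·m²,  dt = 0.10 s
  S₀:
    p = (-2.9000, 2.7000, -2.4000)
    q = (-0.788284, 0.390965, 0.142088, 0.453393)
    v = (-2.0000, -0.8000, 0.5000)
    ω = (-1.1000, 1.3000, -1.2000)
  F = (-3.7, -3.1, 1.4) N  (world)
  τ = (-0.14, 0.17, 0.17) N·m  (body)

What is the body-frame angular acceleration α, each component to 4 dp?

α = (-2.2067, 0.7978, 2.5580)

precession coupling ω×(Iω) = (0.1248, 0.0264, -0.0858)
angular accel α = (-2.2067, 0.7978, 2.5580)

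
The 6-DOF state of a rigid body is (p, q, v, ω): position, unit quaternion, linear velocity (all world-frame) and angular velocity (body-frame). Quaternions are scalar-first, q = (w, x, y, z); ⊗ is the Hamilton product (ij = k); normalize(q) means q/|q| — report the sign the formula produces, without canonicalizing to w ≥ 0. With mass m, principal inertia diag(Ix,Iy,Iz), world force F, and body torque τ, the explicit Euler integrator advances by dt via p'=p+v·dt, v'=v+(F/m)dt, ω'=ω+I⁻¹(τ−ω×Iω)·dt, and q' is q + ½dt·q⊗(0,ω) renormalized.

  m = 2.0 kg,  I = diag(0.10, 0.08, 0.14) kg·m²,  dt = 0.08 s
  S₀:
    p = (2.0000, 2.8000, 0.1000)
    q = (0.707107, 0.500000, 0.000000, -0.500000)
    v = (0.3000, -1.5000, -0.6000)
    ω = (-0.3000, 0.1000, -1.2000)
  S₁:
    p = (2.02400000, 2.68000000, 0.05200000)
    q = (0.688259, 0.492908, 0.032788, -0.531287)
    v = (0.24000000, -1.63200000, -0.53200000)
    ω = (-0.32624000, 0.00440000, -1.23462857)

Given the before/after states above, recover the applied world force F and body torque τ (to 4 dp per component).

F = (-1.5000, -3.3000, 1.7000)
τ = (-0.0400, -0.1100, -0.0600)

v₁ − v₀ = (-0.06000000, -0.13200000, 0.06800000)
m·(v₁−v₀)/dt = (-1.5000, -3.3000, 1.7000)
rate change Δω = (-0.02624000, -0.09560000, -0.03462857)
applied torque τ = (-0.0400, -0.1100, -0.0600)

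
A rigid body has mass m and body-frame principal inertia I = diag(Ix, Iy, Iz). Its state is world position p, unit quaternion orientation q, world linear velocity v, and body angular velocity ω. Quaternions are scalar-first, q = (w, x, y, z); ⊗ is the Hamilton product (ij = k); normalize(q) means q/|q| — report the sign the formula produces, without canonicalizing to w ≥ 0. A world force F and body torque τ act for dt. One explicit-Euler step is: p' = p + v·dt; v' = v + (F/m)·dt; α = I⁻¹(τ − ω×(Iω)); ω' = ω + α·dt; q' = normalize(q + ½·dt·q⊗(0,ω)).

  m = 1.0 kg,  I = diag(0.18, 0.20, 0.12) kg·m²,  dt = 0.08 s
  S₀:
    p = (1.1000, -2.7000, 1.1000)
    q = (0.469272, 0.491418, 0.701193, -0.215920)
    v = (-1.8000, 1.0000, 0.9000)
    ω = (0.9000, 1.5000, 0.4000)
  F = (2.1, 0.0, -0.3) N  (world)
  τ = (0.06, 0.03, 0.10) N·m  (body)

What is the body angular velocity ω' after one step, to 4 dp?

ω' = (0.9480, 1.5034, 0.4487)

precession coupling ω×(Iω) = (-0.0480, 0.0216, 0.0270)
(τ − ω×Iω)/I = (0.6000, 0.0420, 0.6083)
new body rate ω' = (0.9480, 1.5034, 0.4487)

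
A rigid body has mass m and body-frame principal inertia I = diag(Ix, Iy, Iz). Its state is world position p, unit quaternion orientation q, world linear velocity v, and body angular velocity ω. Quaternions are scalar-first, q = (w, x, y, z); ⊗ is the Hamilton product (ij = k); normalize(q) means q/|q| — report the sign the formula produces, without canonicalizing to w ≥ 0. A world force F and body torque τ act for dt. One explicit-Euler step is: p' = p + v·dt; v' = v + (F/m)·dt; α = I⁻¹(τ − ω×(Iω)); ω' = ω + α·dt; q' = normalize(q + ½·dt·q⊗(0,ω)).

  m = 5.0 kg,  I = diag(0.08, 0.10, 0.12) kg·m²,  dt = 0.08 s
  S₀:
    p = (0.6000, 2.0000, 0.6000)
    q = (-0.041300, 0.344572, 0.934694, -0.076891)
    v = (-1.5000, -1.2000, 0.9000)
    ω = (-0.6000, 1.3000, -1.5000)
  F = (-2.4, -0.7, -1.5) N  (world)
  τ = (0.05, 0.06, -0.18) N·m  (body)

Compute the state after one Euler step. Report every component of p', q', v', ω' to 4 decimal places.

new position p' = (0.4800, 1.9040, 0.6720)
v + (F/m)dt = (-1.5384, -1.2112, 0.8760)
precession coupling ω×(Iω) = (-0.0390, -0.0360, -0.0156)
(τ − ω×Iω)/I = (1.1125, 0.9600, -1.3700)
ω' = ω + α·dt = (-0.5110, 1.3768, -1.6096)
q⊗(0,ω) = (-1.1236955, -1.2773027, 0.5093026, 1.0707100)
updated quaternion q' = (-0.0860, 0.2925, 0.9518, -0.0339)

p' = (0.4800, 1.9040, 0.6720)
q' = (-0.0860, 0.2925, 0.9518, -0.0339)
v' = (-1.5384, -1.2112, 0.8760)
ω' = (-0.5110, 1.3768, -1.6096)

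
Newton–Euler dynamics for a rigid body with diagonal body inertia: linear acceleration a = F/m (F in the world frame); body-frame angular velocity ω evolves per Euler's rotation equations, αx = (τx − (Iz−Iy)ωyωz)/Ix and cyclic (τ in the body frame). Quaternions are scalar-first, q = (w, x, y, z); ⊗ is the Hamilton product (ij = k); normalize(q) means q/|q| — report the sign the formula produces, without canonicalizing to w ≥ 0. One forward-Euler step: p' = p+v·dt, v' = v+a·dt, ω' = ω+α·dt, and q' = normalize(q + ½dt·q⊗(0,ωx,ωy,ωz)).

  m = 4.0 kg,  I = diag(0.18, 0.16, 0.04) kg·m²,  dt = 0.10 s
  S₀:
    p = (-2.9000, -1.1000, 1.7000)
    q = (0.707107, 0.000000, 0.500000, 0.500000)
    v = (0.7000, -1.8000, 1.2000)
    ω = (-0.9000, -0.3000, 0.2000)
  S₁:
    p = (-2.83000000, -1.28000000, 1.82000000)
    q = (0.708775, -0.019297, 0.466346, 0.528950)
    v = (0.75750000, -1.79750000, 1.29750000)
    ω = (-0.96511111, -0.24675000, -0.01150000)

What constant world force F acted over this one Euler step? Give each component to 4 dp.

v₁ − v₀ = (0.05750000, 0.00250000, 0.09750000)
m·(v₁−v₀)/dt = (2.3000, 0.1000, 3.9000)

F = (2.3000, 0.1000, 3.9000)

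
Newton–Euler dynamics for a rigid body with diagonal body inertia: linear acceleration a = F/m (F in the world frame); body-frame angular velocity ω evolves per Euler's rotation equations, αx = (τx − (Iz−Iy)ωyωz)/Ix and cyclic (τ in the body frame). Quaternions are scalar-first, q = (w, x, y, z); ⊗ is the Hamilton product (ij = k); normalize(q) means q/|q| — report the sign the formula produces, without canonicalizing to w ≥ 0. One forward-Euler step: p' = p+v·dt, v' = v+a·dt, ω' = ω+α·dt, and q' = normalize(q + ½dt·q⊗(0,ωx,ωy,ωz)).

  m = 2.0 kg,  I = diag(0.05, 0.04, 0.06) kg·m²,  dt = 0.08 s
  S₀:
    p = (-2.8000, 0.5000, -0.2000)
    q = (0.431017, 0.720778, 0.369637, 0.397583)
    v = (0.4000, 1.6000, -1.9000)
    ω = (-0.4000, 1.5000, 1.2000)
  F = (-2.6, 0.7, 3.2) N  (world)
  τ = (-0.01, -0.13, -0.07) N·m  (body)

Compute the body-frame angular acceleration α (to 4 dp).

gyro term ω×Iω = (0.0360, 0.0048, 0.0060)
α = I⁻¹(τ − ω×Iω) = (-0.9200, -3.3700, -1.2667)

α = (-0.9200, -3.3700, -1.2667)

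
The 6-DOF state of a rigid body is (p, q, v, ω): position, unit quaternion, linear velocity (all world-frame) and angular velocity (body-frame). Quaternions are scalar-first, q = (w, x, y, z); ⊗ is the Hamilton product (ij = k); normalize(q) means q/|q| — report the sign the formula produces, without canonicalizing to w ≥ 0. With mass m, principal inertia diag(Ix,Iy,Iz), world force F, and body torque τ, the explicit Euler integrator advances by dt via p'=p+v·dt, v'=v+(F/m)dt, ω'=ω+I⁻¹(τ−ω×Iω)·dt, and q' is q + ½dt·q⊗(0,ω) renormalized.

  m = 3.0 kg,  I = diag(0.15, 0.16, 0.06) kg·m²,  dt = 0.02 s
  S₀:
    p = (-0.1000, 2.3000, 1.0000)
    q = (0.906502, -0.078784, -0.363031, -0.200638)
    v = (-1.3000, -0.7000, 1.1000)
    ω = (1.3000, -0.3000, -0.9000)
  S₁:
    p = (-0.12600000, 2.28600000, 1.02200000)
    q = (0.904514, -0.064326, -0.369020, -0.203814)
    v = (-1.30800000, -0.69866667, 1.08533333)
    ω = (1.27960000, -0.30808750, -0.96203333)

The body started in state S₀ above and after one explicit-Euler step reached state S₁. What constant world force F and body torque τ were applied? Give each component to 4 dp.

F = (-1.2000, 0.2000, -2.2000)
τ = (-0.1800, -0.1700, -0.1900)

Δv = v₁−v₀ = (-0.00800000, 0.00133333, -0.01466667)
F = m·Δv/dt = (-1.2000, 0.2000, -2.2000)
Δω = ω₁−ω₀ = (-0.02040000, -0.00808750, -0.06203333)
precession coupling = (-0.0270, -0.1053, -0.0039)
applied torque τ = (-0.1800, -0.1700, -0.1900)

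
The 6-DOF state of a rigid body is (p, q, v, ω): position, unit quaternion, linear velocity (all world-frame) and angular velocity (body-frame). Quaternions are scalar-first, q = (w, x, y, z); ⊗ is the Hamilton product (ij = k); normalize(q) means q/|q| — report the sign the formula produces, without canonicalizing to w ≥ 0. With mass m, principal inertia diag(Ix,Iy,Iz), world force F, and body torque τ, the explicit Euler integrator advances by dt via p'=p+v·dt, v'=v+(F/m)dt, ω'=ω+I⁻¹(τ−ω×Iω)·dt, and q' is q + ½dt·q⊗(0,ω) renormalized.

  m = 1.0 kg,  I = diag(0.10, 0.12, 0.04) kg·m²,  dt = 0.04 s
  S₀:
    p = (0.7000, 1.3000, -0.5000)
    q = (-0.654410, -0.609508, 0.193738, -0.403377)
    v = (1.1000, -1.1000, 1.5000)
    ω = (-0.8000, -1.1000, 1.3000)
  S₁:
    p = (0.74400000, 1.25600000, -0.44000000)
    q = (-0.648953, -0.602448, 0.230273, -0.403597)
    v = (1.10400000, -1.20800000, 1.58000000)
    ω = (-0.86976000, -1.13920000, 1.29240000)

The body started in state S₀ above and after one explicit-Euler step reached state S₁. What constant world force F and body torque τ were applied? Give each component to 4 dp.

F = (0.1000, -2.7000, 2.0000)
τ = (-0.0600, -0.1800, 0.0100)

ω₁ − ω₀ = (-0.06976000, -0.03920000, -0.00760000)
applied torque τ = (-0.0600, -0.1800, 0.0100)
velocity change Δv = (0.00400000, -0.10800000, 0.08000000)
F = m·Δv/dt = (0.1000, -2.7000, 2.0000)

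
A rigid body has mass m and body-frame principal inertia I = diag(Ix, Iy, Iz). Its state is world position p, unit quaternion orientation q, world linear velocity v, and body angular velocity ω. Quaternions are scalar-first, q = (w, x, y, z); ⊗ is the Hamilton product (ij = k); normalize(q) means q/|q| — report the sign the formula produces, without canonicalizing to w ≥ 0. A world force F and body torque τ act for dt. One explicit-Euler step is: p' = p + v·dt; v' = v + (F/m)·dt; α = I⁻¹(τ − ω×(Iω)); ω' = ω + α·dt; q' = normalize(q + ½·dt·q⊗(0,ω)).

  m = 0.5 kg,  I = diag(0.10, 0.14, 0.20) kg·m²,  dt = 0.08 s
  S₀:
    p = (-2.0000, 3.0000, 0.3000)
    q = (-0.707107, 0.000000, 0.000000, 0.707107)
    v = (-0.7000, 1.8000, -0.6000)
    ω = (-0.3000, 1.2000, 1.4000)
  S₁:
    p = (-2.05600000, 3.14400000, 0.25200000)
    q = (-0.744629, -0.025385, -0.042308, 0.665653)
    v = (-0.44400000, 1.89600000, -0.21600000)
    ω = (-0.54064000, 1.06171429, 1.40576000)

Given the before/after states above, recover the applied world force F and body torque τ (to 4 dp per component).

F = (1.6000, 0.6000, 2.4000)
τ = (-0.2000, -0.2000, 0.0000)

ω₁ − ω₀ = (-0.24064000, -0.13828571, 0.00576000)
gyro term ω₀×Iω₀ = (0.1008, 0.0420, -0.0144)
I·α + gyro = (-0.2000, -0.2000, 0.0000)
v₁ − v₀ = (0.25600000, 0.09600000, 0.38400000)
applied force F = (1.6000, 0.6000, 2.4000)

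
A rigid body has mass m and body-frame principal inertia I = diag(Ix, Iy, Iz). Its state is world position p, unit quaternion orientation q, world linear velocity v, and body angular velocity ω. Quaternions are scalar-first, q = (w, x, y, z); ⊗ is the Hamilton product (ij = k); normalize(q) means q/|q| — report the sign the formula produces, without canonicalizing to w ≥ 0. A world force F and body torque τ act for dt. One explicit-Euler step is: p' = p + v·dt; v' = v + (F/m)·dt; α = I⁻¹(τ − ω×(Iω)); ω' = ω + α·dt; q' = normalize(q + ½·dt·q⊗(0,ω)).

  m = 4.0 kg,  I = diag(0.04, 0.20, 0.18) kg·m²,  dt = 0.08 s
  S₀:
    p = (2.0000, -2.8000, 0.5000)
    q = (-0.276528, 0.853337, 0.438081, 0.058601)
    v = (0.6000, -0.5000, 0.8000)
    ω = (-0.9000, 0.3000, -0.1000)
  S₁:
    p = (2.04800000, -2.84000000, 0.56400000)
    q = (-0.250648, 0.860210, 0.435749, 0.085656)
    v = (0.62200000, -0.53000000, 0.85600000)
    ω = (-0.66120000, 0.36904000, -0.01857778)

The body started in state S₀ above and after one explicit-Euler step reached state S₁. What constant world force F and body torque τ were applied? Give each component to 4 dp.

F = (1.1000, -1.5000, 2.8000)
τ = (0.1200, 0.1600, 0.1400)

Δω = ω₁−ω₀ = (0.23880000, 0.06904000, 0.08142222)
gyro term ω₀×Iω₀ = (0.0006, -0.0126, -0.0432)
I·α + gyro = (0.1200, 0.1600, 0.1400)
Δv = v₁−v₀ = (0.02200000, -0.03000000, 0.05600000)
m·(v₁−v₀)/dt = (1.1000, -1.5000, 2.8000)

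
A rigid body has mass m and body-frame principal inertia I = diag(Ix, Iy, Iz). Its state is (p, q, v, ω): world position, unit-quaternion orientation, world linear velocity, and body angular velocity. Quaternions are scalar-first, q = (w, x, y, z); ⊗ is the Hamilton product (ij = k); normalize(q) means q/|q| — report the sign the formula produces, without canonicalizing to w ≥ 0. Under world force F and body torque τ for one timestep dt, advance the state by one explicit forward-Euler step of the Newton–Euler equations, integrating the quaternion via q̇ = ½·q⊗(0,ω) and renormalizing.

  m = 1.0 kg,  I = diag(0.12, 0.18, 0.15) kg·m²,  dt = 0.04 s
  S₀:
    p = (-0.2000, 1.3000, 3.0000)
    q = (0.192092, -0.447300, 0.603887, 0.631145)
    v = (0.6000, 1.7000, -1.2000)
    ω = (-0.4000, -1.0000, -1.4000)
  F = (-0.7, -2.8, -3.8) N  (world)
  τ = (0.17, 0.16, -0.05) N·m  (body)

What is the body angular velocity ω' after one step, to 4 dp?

ω' = (-0.3293, -0.9607, -1.4197)

precession coupling ω×(Iω) = (-0.0420, -0.0168, 0.0240)
α = I⁻¹(τ − ω×Iω) = (1.7667, 0.9822, -0.4933)
ω + α·dt = (-0.3293, -0.9607, -1.4197)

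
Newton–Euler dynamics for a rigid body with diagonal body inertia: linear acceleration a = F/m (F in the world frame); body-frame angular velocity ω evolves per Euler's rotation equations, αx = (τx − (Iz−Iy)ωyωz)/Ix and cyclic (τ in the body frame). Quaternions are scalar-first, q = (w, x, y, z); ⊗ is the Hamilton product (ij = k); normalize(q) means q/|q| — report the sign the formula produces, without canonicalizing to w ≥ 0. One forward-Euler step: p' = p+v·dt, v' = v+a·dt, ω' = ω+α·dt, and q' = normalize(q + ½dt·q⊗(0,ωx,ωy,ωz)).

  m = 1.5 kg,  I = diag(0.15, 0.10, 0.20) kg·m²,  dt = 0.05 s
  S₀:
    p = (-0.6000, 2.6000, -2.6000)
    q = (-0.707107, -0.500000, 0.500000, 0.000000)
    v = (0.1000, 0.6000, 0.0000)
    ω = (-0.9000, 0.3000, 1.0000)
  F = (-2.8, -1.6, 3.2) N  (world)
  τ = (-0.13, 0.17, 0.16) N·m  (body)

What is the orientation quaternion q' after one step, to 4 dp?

q' = (-0.7217, -0.4713, 0.5069, -0.0102)

q⊗(0,ω) = (-0.6000000, 1.1363963, 0.2878679, -0.4071070)
updated quaternion q' = (-0.7217, -0.4713, 0.5069, -0.0102)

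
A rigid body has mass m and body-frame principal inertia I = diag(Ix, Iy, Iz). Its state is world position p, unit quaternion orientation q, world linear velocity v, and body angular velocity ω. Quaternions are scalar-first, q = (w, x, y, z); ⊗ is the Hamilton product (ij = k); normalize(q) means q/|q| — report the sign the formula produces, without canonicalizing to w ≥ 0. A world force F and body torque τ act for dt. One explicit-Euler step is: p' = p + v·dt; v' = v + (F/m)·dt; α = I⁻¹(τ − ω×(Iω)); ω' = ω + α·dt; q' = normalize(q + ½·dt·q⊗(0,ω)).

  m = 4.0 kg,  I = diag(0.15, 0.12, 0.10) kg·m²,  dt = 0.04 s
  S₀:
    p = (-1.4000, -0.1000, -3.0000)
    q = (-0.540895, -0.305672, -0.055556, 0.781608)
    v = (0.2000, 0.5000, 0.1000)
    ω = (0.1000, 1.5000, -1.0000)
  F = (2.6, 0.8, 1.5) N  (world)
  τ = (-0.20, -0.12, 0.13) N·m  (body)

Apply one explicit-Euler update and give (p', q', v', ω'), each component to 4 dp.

new position p' = (-1.3920, -0.0800, -2.9960)
v + (F/m)dt = (0.2260, 0.5080, 0.1150)
ω×(Iω) gyroscopic = (0.0300, -0.0050, -0.0045)
(τ − ω×Iω)/I = (-1.5333, -0.9583, 1.3450)
ω' = ω + α·dt = (0.0387, 1.4617, -0.9462)
q⊗(0,ω) = (0.8955092, -1.1709455, -1.0388537, 0.0879426)
q + ½dt·q⊗(0,ω), renormalized = (-0.5226, -0.3289, -0.0763, 0.7829)

p' = (-1.3920, -0.0800, -2.9960)
q' = (-0.5226, -0.3289, -0.0763, 0.7829)
v' = (0.2260, 0.5080, 0.1150)
ω' = (0.0387, 1.4617, -0.9462)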